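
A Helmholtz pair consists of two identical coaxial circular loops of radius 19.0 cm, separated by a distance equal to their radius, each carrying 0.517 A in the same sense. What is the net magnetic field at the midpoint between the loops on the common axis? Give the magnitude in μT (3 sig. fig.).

Each loop contributes B = μ₀IR²/[2(R²+z²)^(3/2)] on the axis, with z measured from that loop.
Loop 1 (z = 0.095 m): B₁ = 1.22×10⁻⁶ T. Loop 2 (z = 0.095 m): B₂ = 1.22×10⁻⁶ T.
The fields add: B = B₁ + B₂ = 2.45×10⁻⁶ T.

B ≈ 2.45 μT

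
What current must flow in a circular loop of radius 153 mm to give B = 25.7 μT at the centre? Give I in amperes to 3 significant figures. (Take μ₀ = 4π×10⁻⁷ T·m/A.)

I ≈ 6.26 A

At the centre of a circular loop B = μ₀I/(2R), so I = 2RB/μ₀.
With R = 0.153 m, I = 2 × 0.153 × 2.57×10⁻⁵ / (4π×10⁻⁷) = 6.26 A.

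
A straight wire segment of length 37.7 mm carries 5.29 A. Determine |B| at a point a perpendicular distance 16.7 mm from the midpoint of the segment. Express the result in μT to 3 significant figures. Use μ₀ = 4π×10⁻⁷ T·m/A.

B ≈ 47.4 μT

For a finite straight segment, B = (μ₀I/4πd)(sinθ₁ + sinθ₂), where θ₁, θ₂ are the angles from the perpendicular to each end.
The perpendicular from the point meets the wire at its midpoint, so each end is L/2 = 0.01885 m away along the wire.
sinθ₁ = 0.01885/√(0.01885²+0.0167²) = 0.7485; sinθ₂ = 0.01885/√(0.01885²+0.0167²) = 0.7485.
B = (4π×10⁻⁷ × 5.29) / (4π × 0.0167) × (0.7485 + 0.7485) = 4.74×10⁻⁵ T.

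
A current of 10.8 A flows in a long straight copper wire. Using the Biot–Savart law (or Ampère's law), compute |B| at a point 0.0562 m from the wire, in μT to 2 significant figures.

For an infinitely long straight wire, B = μ₀I/(2πd).
B = (4π×10⁻⁷ × 10.8) / (2π × 0.0562) = 3.84×10⁻⁵ T.

B ≈ 38 μT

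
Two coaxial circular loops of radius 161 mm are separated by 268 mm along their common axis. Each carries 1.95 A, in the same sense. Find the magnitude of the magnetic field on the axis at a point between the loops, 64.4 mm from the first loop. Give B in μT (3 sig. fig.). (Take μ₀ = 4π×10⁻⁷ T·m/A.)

B ≈ 7.91 μT

Each loop contributes B = μ₀IR²/[2(R²+z²)^(3/2)] on the axis, with z measured from that loop.
Loop 1 (z = 0.0644 m): B₁ = 6.09×10⁻⁶ T. Loop 2 (z = 0.2036 m): B₂ = 1.82×10⁻⁶ T.
The fields add: B = B₁ + B₂ = 7.91×10⁻⁶ T.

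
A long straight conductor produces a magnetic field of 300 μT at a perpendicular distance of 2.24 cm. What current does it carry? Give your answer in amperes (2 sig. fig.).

For a long straight wire B = μ₀I/(2πd), so I = 2πdB/μ₀.
I = 2π × 0.0224 × 3.00×10⁻⁴ / (4π×10⁻⁷) = 33.6 A.

I ≈ 34 A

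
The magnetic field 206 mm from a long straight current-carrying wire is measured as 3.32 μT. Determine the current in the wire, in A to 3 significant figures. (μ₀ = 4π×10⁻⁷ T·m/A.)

For a long straight wire B = μ₀I/(2πd), so I = 2πdB/μ₀.
I = 2π × 0.206 × 3.32×10⁻⁶ / (4π×10⁻⁷) = 3.42 A.

I ≈ 3.42 A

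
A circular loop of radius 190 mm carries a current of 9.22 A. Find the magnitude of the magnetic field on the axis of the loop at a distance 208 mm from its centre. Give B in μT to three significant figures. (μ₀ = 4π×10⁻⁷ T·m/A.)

On the axis of a circular loop, B = μ₀IR² / [2(R²+z²)^(3/2)].
R² + z² = (0.19)² + (0.208)² = 0.07936 m², and (R²+z²)^(3/2) = 2.24×10⁻² m³.
B = (4π×10⁻⁷ × 9.22 × 0.0361) / (2 × 2.24×10⁻²) = 9.35×10⁻⁶ T.

B ≈ 9.35 μT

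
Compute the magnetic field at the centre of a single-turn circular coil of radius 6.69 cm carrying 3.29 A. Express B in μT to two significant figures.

B ≈ 31 μT

At the centre of a circular loop the Biot–Savart law gives B = μ₀I/(2R).
B = (4π×10⁻⁷ × 3.29) / (2 × 0.0669) = 3.09×10⁻⁵ T.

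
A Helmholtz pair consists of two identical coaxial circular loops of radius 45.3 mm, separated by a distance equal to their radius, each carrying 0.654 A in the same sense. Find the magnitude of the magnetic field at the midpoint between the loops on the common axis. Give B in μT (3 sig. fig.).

Each loop contributes B = μ₀IR²/[2(R²+z²)^(3/2)] on the axis, with z measured from that loop.
Loop 1 (z = 0.02265 m): B₁ = 6.49×10⁻⁶ T. Loop 2 (z = 0.02265 m): B₂ = 6.49×10⁻⁶ T.
The fields add: B = B₁ + B₂ = 1.30×10⁻⁵ T.

B ≈ 13.0 μT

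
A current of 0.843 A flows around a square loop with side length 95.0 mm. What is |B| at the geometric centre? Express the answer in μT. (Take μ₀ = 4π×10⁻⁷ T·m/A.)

B ≈ 10.0 μT

Each side is a finite straight segment at perpendicular distance d = a/(2 tan(π/4)) = 0.0475 m from the centre, with end-angles ±π/4.
One side contributes B₁ = (μ₀I/4πd)·2 sin(π/4) = 2.51×10⁻⁶ T.
All 4 sides add in the same direction: B = 4 × 2.51×10⁻⁶ = 1.00×10⁻⁵ T.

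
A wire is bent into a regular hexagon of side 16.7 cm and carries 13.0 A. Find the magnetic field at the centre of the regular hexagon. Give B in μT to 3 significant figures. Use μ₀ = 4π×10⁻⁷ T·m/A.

Each side is a finite straight segment at perpendicular distance d = a/(2 tan(π/6)) = 0.1446 m from the centre, with end-angles ±π/6.
One side contributes B₁ = (μ₀I/4πd)·2 sin(π/6) = 8.99×10⁻⁶ T.
All 6 sides add in the same direction: B = 6 × 8.99×10⁻⁶ = 5.39×10⁻⁵ T.

B ≈ 53.9 μT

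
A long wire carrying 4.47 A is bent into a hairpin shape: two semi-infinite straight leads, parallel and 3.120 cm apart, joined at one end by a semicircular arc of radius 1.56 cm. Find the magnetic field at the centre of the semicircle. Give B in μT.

The semicircular arc contributes B_arc = μ₀I·π/(4πR) = μ₀I/(4R) = 9.00×10⁻⁵ T.
Each semi-infinite lead is at perpendicular distance R = 0.0156 m from the centre, with the perpendicular foot at its near end, so it contributes μ₀I/(4πR); both point the same way, together 5.73×10⁻⁵ T.
Arc and leads all point the same direction: B = 9.00×10⁻⁵ + 5.73×10⁻⁵ = 1.47×10⁻⁴ T.

B ≈ 147 μT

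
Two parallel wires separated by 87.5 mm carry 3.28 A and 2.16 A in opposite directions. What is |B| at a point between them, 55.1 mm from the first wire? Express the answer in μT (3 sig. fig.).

Each long wire gives B = μ₀I/(2πd). Distances are d₁ = 0.0551 m and d₂ = 0.0324 m.
B₁ = 1.19×10⁻⁵ T, B₂ = 1.33×10⁻⁵ T.
Between antiparallel currents both contributions point the same way, so they add. B = B₁ + B₂ = 1.19×10⁻⁵ + 1.33×10⁻⁵ = 2.52×10⁻⁵ T.

B ≈ 25.2 μT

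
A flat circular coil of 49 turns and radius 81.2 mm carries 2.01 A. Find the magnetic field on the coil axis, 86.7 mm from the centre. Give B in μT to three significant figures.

B ≈ 243 μT

For an N-turn flat coil, B = Nμ₀IR²/[2(R²+z²)^(3/2)] with R = 0.0812 m, z = 0.0867 m.
B = 49 × 4.97×10⁻⁶ T = 2.43×10⁻⁴ T.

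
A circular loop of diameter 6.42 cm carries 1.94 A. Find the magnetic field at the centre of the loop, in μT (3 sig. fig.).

B ≈ 38.0 μT

At the centre of a circular loop the Biot–Savart law gives B = μ₀I/(2R) (so R = 0.0321 m).
B = (4π×10⁻⁷ × 1.94) / (2 × 0.0321) = 3.80×10⁻⁵ T.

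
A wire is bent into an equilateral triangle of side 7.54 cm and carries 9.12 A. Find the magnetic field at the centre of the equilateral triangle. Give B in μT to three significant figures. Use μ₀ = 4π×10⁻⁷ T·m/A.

Each side is a finite straight segment at perpendicular distance d = a/(2 tan(π/3)) = 0.02177 m from the centre, with end-angles ±π/3.
One side contributes B₁ = (μ₀I/4πd)·2 sin(π/3) = 7.26×10⁻⁵ T.
All 3 sides add in the same direction: B = 3 × 7.26×10⁻⁵ = 2.18×10⁻⁴ T.

B ≈ 218 μT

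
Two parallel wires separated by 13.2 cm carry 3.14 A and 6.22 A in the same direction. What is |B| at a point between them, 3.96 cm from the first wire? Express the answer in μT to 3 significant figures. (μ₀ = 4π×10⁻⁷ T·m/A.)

Each long wire gives B = μ₀I/(2πd). Distances are d₁ = 0.0396 m and d₂ = 0.0924 m.
B₁ = 1.59×10⁻⁵ T, B₂ = 1.35×10⁻⁵ T.
Between parallel currents the two contributions point in opposite directions, so they subtract. B = |B₁ − B₂| = |1.59×10⁻⁵ − 1.35×10⁻⁵| = 2.40×10⁻⁶ T.

B ≈ 2.40 μT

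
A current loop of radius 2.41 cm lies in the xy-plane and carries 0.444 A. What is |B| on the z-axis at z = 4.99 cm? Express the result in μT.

On the axis of a circular loop, B = μ₀IR² / [2(R²+z²)^(3/2)].
R² + z² = (0.0241)² + (0.0499)² = 0.003071 m², and (R²+z²)^(3/2) = 1.70×10⁻⁴ m³.
B = (4π×10⁻⁷ × 0.444 × 0.0005808) / (2 × 1.70×10⁻⁴) = 9.52×10⁻⁷ T.

B ≈ 0.952 μT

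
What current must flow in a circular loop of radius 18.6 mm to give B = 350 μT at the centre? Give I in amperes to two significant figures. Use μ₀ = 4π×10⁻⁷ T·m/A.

I ≈ 10 A

At the centre of a circular loop B = μ₀I/(2R), so I = 2RB/μ₀.
With R = 0.0186 m, I = 2 × 0.0186 × 3.50×10⁻⁴ / (4π×10⁻⁷) = 10.4 A.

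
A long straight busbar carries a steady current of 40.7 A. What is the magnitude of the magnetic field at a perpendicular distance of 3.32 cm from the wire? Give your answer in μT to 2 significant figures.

B ≈ 250 μT

For an infinitely long straight wire, B = μ₀I/(2πd).
B = (4π×10⁻⁷ × 40.7) / (2π × 0.0332) = 2.45×10⁻⁴ T.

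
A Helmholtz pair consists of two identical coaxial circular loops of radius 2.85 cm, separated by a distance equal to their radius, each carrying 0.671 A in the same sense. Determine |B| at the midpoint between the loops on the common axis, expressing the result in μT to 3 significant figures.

B ≈ 21.2 μT

Each loop contributes B = μ₀IR²/[2(R²+z²)^(3/2)] on the axis, with z measured from that loop.
Loop 1 (z = 0.01425 m): B₁ = 1.06×10⁻⁵ T. Loop 2 (z = 0.01425 m): B₂ = 1.06×10⁻⁵ T.
The fields add: B = B₁ + B₂ = 2.12×10⁻⁵ T.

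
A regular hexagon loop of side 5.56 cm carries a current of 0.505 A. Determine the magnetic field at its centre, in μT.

Each side is a finite straight segment at perpendicular distance d = a/(2 tan(π/6)) = 0.04815 m from the centre, with end-angles ±π/6.
One side contributes B₁ = (μ₀I/4πd)·2 sin(π/6) = 1.05×10⁻⁶ T.
All 6 sides add in the same direction: B = 6 × 1.05×10⁻⁶ = 6.29×10⁻⁶ T.

B ≈ 6.29 μT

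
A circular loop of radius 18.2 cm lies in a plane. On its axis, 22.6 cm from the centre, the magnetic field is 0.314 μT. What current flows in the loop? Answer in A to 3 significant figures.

On the axis of a loop, B = μ₀IR²/[2(R²+z²)^(3/2)], so I = 2B(R²+z²)^(3/2)/(μ₀R²).
R² + z² = 0.03312 + 0.05108 = 0.0842 m²; raised to 3/2 gives 2.44×10⁻² m³.
I = 2 × 3.14×10⁻⁷ × 2.44×10⁻² / (1.26×10⁻⁶ × 0.03312) = 0.369 A.

I ≈ 0.369 A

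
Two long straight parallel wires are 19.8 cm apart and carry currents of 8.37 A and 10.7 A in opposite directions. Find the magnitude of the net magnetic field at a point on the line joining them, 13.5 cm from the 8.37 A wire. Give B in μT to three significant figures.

B ≈ 46.4 μT

Each long wire gives B = μ₀I/(2πd). Distances are d₁ = 0.135 m and d₂ = 0.063 m.
B₁ = 1.24×10⁻⁵ T, B₂ = 3.40×10⁻⁵ T.
Between antiparallel currents both contributions point the same way, so they add. B = B₁ + B₂ = 1.24×10⁻⁵ + 3.40×10⁻⁵ = 4.64×10⁻⁵ T.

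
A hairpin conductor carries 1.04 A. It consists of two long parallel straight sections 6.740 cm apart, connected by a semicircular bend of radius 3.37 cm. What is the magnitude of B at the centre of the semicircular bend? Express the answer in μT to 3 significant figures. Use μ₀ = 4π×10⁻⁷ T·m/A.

The semicircular arc contributes B_arc = μ₀I·π/(4πR) = μ₀I/(4R) = 9.70×10⁻⁶ T.
Each semi-infinite lead is at perpendicular distance R = 0.0337 m from the centre, with the perpendicular foot at its near end, so it contributes μ₀I/(4πR); both point the same way, together 6.17×10⁻⁶ T.
Arc and leads all point the same direction: B = 9.70×10⁻⁶ + 6.17×10⁻⁶ = 1.59×10⁻⁵ T.

B ≈ 15.9 μT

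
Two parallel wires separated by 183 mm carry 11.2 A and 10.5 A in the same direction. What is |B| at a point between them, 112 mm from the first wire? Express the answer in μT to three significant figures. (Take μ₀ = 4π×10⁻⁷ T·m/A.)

Each long wire gives B = μ₀I/(2πd). Distances are d₁ = 0.112 m and d₂ = 0.071 m.
B₁ = 2.00×10⁻⁵ T, B₂ = 2.96×10⁻⁵ T.
Between parallel currents the two contributions point in opposite directions, so they subtract. B = |B₁ − B₂| = |2.00×10⁻⁵ − 2.96×10⁻⁵| = 9.58×10⁻⁶ T.

B ≈ 9.58 μT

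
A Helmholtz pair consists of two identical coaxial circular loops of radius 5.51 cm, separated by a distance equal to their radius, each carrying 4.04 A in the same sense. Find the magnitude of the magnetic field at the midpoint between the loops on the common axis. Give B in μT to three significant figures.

Each loop contributes B = μ₀IR²/[2(R²+z²)^(3/2)] on the axis, with z measured from that loop.
Loop 1 (z = 0.02755 m): B₁ = 3.30×10⁻⁵ T. Loop 2 (z = 0.02755 m): B₂ = 3.30×10⁻⁵ T.
The fields add: B = B₁ + B₂ = 6.59×10⁻⁵ T.

B ≈ 65.9 μT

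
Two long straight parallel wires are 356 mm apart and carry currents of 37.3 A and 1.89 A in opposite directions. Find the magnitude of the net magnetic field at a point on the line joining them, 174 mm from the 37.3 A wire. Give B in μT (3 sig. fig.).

Each long wire gives B = μ₀I/(2πd). Distances are d₁ = 0.174 m and d₂ = 0.182 m.
B₁ = 4.29×10⁻⁵ T, B₂ = 2.08×10⁻⁶ T.
Between antiparallel currents both contributions point the same way, so they add. B = B₁ + B₂ = 4.29×10⁻⁵ + 2.08×10⁻⁶ = 4.50×10⁻⁵ T.

B ≈ 45.0 μT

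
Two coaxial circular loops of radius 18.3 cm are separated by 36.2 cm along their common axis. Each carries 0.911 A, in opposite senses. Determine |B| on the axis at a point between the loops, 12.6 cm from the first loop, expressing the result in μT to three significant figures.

Each loop contributes B = μ₀IR²/[2(R²+z²)^(3/2)] on the axis, with z measured from that loop.
Loop 1 (z = 0.126 m): B₁ = 1.75×10⁻⁶ T. Loop 2 (z = 0.236 m): B₂ = 7.20×10⁻⁷ T.
The fields oppose: B = |B₁ − B₂| = 1.03×10⁻⁶ T.

B ≈ 1.03 μT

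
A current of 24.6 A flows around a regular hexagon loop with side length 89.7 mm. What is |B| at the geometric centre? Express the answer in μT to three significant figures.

Each side is a finite straight segment at perpendicular distance d = a/(2 tan(π/6)) = 0.07768 m from the centre, with end-angles ±π/6.
One side contributes B₁ = (μ₀I/4πd)·2 sin(π/6) = 3.17×10⁻⁵ T.
All 6 sides add in the same direction: B = 6 × 3.17×10⁻⁵ = 1.90×10⁻⁴ T.

B ≈ 190 μT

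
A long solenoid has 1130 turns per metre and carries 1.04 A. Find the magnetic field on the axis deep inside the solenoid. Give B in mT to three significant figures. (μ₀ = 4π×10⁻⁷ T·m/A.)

B ≈ 1.48 mT

Inside a long solenoid, B = μ₀nI with n = 1130 turns/m.
B = 4π×10⁻⁷ × 1130 × 1.04 = 1.48×10⁻³ T.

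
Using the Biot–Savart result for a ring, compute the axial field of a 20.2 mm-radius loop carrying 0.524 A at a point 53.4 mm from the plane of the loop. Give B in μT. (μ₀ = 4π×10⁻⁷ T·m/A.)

B ≈ 0.722 μT

On the axis of a circular loop, B = μ₀IR² / [2(R²+z²)^(3/2)].
R² + z² = (0.0202)² + (0.0534)² = 0.00326 m², and (R²+z²)^(3/2) = 1.86×10⁻⁴ m³.
B = (4π×10⁻⁷ × 0.524 × 0.000408) / (2 × 1.86×10⁻⁴) = 7.22×10⁻⁷ T.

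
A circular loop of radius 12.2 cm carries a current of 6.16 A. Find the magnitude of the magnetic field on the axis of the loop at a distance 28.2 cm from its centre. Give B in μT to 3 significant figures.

B ≈ 1.99 μT

On the axis of a circular loop, B = μ₀IR² / [2(R²+z²)^(3/2)].
R² + z² = (0.122)² + (0.282)² = 0.09441 m², and (R²+z²)^(3/2) = 2.90×10⁻² m³.
B = (4π×10⁻⁷ × 6.16 × 0.01488) / (2 × 2.90×10⁻²) = 1.99×10⁻⁶ T.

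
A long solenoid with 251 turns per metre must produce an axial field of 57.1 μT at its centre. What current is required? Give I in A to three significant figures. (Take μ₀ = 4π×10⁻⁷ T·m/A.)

Inside a long solenoid B = μ₀nI with n = 251 m⁻¹, so I = B/(μ₀n).
I = 5.71×10⁻⁵ / (4π×10⁻⁷ × 251) = 0.181 A.

I ≈ 0.181 A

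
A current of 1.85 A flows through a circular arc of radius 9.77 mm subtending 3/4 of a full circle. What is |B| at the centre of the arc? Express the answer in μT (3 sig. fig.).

The Biot–Savart field of a circular arc at its centre is B = μ₀Iφ/(4πR), with φ = 4.712 rad.
B = (4π×10⁻⁷ × 1.85 × 4.712) / (4π × 0.00977) = 8.92×10⁻⁵ T.

B ≈ 89.2 μT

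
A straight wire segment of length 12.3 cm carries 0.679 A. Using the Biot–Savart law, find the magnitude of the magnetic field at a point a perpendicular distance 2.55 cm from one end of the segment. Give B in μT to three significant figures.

For a finite straight segment, B = (μ₀I/4πd)(sinθ₁ + sinθ₂), where θ₁, θ₂ are the angles from the perpendicular to each end.
The perpendicular foot is at one end, so the two end-offsets along the wire are 0 and L = 0.123 m.
sinθ₁ = 0/√(0²+0.0255²) = 0.0000; sinθ₂ = 0.123/√(0.123²+0.0255²) = 0.9792.
B = (4π×10⁻⁷ × 0.679) / (4π × 0.0255) × (0.0000 + 0.9792) = 2.61×10⁻⁶ T.

B ≈ 2.61 μT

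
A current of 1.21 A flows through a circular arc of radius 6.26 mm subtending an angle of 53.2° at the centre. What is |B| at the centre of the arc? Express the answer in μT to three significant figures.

The Biot–Savart field of a circular arc at its centre is B = μ₀Iφ/(4πR), with φ = 0.9285 rad.
B = (4π×10⁻⁷ × 1.21 × 0.9285) / (4π × 0.00626) = 1.79×10⁻⁵ T.

B ≈ 17.9 μT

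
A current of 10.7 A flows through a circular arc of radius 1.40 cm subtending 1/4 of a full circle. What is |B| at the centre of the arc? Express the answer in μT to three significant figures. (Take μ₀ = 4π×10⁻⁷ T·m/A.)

B ≈ 120 μT

The Biot–Savart field of a circular arc at its centre is B = μ₀Iφ/(4πR), with φ = 1.571 rad.
B = (4π×10⁻⁷ × 10.7 × 1.571) / (4π × 0.014) = 1.20×10⁻⁴ T.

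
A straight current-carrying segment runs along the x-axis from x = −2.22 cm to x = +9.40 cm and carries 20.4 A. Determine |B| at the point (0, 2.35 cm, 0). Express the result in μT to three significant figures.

B ≈ 144 μT

For a finite straight segment, B = (μ₀I/4πd)(sinθ₁ + sinθ₂), where θ₁, θ₂ are the angles from the perpendicular to each end.
The perpendicular distance is d = 0.0235 m; the end-offsets along the wire are a = 0.0222 m and b = 0.094 m.
sinθ₁ = 0.0222/√(0.0222²+0.0235²) = 0.6867; sinθ₂ = 0.094/√(0.094²+0.0235²) = 0.9701.
B = (4π×10⁻⁷ × 20.4) / (4π × 0.0235) × (0.6867 + 0.9701) = 1.44×10⁻⁴ T.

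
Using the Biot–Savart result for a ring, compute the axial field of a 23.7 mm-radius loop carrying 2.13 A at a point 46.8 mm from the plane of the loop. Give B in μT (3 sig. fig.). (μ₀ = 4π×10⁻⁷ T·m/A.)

B ≈ 5.21 μT

On the axis of a circular loop, B = μ₀IR² / [2(R²+z²)^(3/2)].
R² + z² = (0.0237)² + (0.0468)² = 0.002752 m², and (R²+z²)^(3/2) = 1.44×10⁻⁴ m³.
B = (4π×10⁻⁷ × 2.13 × 0.0005617) / (2 × 1.44×10⁻⁴) = 5.21×10⁻⁶ T.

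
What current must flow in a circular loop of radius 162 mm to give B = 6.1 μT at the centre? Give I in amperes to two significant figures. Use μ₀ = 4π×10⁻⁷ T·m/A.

I ≈ 1.6 A

At the centre of a circular loop B = μ₀I/(2R), so I = 2RB/μ₀.
With R = 0.162 m, I = 2 × 0.162 × 6.10×10⁻⁶ / (4π×10⁻⁷) = 1.57 A.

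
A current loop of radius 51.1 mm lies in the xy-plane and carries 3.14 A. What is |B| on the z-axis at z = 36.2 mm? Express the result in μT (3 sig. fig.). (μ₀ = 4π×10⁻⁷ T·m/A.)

B ≈ 21.0 μT

On the axis of a circular loop, B = μ₀IR² / [2(R²+z²)^(3/2)].
R² + z² = (0.0511)² + (0.0362)² = 0.003922 m², and (R²+z²)^(3/2) = 2.46×10⁻⁴ m³.
B = (4π×10⁻⁷ × 3.14 × 0.002611) / (2 × 2.46×10⁻⁴) = 2.10×10⁻⁵ T.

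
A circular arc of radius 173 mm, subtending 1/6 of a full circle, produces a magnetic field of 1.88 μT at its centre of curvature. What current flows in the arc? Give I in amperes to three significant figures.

I ≈ 3.11 A

For a circular arc, B = μ₀Iφ/(4πR) with φ in radians; here φ = 1.047 rad.
So I = 4πRB/(μ₀φ) = 4π × 0.173 × 1.88×10⁻⁶ / (4π×10⁻⁷ × 1.047) = 3.11 A.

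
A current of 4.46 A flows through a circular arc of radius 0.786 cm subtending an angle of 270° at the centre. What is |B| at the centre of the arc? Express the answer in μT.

The Biot–Savart field of a circular arc at its centre is B = μ₀Iφ/(4πR), with φ = 4.712 rad.
B = (4π×10⁻⁷ × 4.46 × 4.712) / (4π × 0.00786) = 2.67×10⁻⁴ T.

B ≈ 267 μT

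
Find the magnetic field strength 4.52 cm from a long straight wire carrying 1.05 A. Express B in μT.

For an infinitely long straight wire, B = μ₀I/(2πd).
B = (4π×10⁻⁷ × 1.05) / (2π × 0.0452) = 4.65×10⁻⁶ T.

B ≈ 4.65 μT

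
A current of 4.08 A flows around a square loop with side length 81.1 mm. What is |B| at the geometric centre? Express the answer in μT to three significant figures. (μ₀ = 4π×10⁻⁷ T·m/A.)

B ≈ 56.9 μT

Each side is a finite straight segment at perpendicular distance d = a/(2 tan(π/4)) = 0.04055 m from the centre, with end-angles ±π/4.
One side contributes B₁ = (μ₀I/4πd)·2 sin(π/4) = 1.42×10⁻⁵ T.
All 4 sides add in the same direction: B = 4 × 1.42×10⁻⁵ = 5.69×10⁻⁵ T.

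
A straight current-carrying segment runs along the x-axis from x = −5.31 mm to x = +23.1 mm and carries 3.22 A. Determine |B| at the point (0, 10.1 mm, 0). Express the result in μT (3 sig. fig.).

B ≈ 44.0 μT

For a finite straight segment, B = (μ₀I/4πd)(sinθ₁ + sinθ₂), where θ₁, θ₂ are the angles from the perpendicular to each end.
The perpendicular distance is d = 0.0101 m; the end-offsets along the wire are a = 0.00531 m and b = 0.0231 m.
sinθ₁ = 0.00531/√(0.00531²+0.0101²) = 0.4653; sinθ₂ = 0.0231/√(0.0231²+0.0101²) = 0.9162.
B = (4π×10⁻⁷ × 3.22) / (4π × 0.0101) × (0.4653 + 0.9162) = 4.40×10⁻⁵ T.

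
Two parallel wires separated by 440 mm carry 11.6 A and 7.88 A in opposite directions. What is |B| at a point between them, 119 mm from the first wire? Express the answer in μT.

B ≈ 24.4 μT

Each long wire gives B = μ₀I/(2πd). Distances are d₁ = 0.119 m and d₂ = 0.321 m.
B₁ = 1.95×10⁻⁵ T, B₂ = 4.91×10⁻⁶ T.
Between antiparallel currents both contributions point the same way, so they add. B = B₁ + B₂ = 1.95×10⁻⁵ + 4.91×10⁻⁶ = 2.44×10⁻⁵ T.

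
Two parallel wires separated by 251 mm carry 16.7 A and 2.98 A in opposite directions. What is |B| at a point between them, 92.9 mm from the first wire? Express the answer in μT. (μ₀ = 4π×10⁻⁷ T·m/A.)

Each long wire gives B = μ₀I/(2πd). Distances are d₁ = 0.0929 m and d₂ = 0.1581 m.
B₁ = 3.60×10⁻⁵ T, B₂ = 3.77×10⁻⁶ T.
Between antiparallel currents both contributions point the same way, so they add. B = B₁ + B₂ = 3.60×10⁻⁵ + 3.77×10⁻⁶ = 3.97×10⁻⁵ T.

B ≈ 39.7 μT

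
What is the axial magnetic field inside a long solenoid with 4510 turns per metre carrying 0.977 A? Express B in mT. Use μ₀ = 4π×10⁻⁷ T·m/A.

B ≈ 5.54 mT

Inside a long solenoid, B = μ₀nI with n = 4510 turns/m.
B = 4π×10⁻⁷ × 4510 × 0.977 = 5.54×10⁻³ T.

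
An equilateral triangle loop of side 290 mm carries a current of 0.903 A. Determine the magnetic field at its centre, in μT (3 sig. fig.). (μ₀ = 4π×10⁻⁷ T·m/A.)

B ≈ 5.60 μT

Each side is a finite straight segment at perpendicular distance d = a/(2 tan(π/3)) = 0.08372 m from the centre, with end-angles ±π/3.
One side contributes B₁ = (μ₀I/4πd)·2 sin(π/3) = 1.87×10⁻⁶ T.
All 3 sides add in the same direction: B = 3 × 1.87×10⁻⁶ = 5.60×10⁻⁶ T.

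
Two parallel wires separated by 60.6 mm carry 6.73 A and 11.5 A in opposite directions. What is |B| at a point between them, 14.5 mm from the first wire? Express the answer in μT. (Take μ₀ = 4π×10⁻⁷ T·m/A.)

B ≈ 143 μT

Each long wire gives B = μ₀I/(2πd). Distances are d₁ = 0.0145 m and d₂ = 0.0461 m.
B₁ = 9.28×10⁻⁵ T, B₂ = 4.99×10⁻⁵ T.
Between antiparallel currents both contributions point the same way, so they add. B = B₁ + B₂ = 9.28×10⁻⁵ + 4.99×10⁻⁵ = 1.43×10⁻⁴ T.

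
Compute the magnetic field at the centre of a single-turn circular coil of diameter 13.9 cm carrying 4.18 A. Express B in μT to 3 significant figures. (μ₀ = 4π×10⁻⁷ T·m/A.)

At the centre of a circular loop the Biot–Savart law gives B = μ₀I/(2R) (so R = 0.0695 m).
B = (4π×10⁻⁷ × 4.18) / (2 × 0.0695) = 3.78×10⁻⁵ T.

B ≈ 37.8 μT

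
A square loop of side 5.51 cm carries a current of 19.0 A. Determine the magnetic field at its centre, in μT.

B ≈ 390 μT

Each side is a finite straight segment at perpendicular distance d = a/(2 tan(π/4)) = 0.02755 m from the centre, with end-angles ±π/4.
One side contributes B₁ = (μ₀I/4πd)·2 sin(π/4) = 9.75×10⁻⁵ T.
All 4 sides add in the same direction: B = 4 × 9.75×10⁻⁵ = 3.90×10⁻⁴ T.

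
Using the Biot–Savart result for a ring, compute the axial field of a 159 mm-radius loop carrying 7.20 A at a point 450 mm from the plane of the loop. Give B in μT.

On the axis of a circular loop, B = μ₀IR² / [2(R²+z²)^(3/2)].
R² + z² = (0.159)² + (0.45)² = 0.2278 m², and (R²+z²)^(3/2) = 0.109 m³.
B = (4π×10⁻⁷ × 7.20 × 0.02528) / (2 × 0.109) = 1.05×10⁻⁶ T.

B ≈ 1.05 μT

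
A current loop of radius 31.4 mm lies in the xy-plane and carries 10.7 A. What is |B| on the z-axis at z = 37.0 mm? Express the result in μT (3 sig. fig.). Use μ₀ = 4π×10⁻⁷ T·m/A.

B ≈ 58.0 μT

On the axis of a circular loop, B = μ₀IR² / [2(R²+z²)^(3/2)].
R² + z² = (0.0314)² + (0.037)² = 0.002355 m², and (R²+z²)^(3/2) = 1.14×10⁻⁴ m³.
B = (4π×10⁻⁷ × 10.7 × 0.000986) / (2 × 1.14×10⁻⁴) = 5.80×10⁻⁵ T.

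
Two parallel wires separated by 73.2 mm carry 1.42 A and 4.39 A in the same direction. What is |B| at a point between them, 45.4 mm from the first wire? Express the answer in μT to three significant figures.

Each long wire gives B = μ₀I/(2πd). Distances are d₁ = 0.0454 m and d₂ = 0.0278 m.
B₁ = 6.26×10⁻⁶ T, B₂ = 3.16×10⁻⁵ T.
Between parallel currents the two contributions point in opposite directions, so they subtract. B = |B₁ − B₂| = |6.26×10⁻⁶ − 3.16×10⁻⁵| = 2.53×10⁻⁵ T.

B ≈ 25.3 μT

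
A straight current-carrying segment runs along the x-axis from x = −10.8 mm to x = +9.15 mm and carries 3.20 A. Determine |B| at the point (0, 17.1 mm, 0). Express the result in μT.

For a finite straight segment, B = (μ₀I/4πd)(sinθ₁ + sinθ₂), where θ₁, θ₂ are the angles from the perpendicular to each end.
The perpendicular distance is d = 0.0171 m; the end-offsets along the wire are a = 0.0108 m and b = 0.00915 m.
sinθ₁ = 0.0108/√(0.0108²+0.0171²) = 0.5340; sinθ₂ = 0.00915/√(0.00915²+0.0171²) = 0.4718.
B = (4π×10⁻⁷ × 3.20) / (4π × 0.0171) × (0.5340 + 0.4718) = 1.88×10⁻⁵ T.

B ≈ 18.8 μT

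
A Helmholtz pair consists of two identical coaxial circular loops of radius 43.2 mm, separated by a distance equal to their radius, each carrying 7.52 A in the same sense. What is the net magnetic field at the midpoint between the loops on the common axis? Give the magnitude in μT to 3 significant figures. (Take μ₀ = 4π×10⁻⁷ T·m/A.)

Each loop contributes B = μ₀IR²/[2(R²+z²)^(3/2)] on the axis, with z measured from that loop.
Loop 1 (z = 0.0216 m): B₁ = 7.83×10⁻⁵ T. Loop 2 (z = 0.0216 m): B₂ = 7.83×10⁻⁵ T.
The fields add: B = B₁ + B₂ = 1.57×10⁻⁴ T.

B ≈ 157 μT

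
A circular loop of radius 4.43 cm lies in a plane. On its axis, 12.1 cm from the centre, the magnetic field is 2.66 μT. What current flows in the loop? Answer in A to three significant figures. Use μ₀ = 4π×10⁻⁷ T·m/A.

I ≈ 4.62 A

On the axis of a loop, B = μ₀IR²/[2(R²+z²)^(3/2)], so I = 2B(R²+z²)^(3/2)/(μ₀R²).
R² + z² = 0.001962 + 0.01464 = 0.0166 m²; raised to 3/2 gives 2.14×10⁻³ m³.
I = 2 × 2.66×10⁻⁶ × 2.14×10⁻³ / (1.26×10⁻⁶ × 0.001962) = 4.62 A.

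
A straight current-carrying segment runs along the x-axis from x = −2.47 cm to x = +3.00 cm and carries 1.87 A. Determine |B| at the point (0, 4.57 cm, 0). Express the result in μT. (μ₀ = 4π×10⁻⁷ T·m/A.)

B ≈ 4.19 μT

For a finite straight segment, B = (μ₀I/4πd)(sinθ₁ + sinθ₂), where θ₁, θ₂ are the angles from the perpendicular to each end.
The perpendicular distance is d = 0.0457 m; the end-offsets along the wire are a = 0.0247 m and b = 0.03 m.
sinθ₁ = 0.0247/√(0.0247²+0.0457²) = 0.4755; sinθ₂ = 0.03/√(0.03²+0.0457²) = 0.5488.
B = (4π×10⁻⁷ × 1.87) / (4π × 0.0457) × (0.4755 + 0.5488) = 4.19×10⁻⁶ T.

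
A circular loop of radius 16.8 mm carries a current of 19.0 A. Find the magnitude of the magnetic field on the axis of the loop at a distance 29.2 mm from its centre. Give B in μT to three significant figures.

B ≈ 88.1 μT

On the axis of a circular loop, B = μ₀IR² / [2(R²+z²)^(3/2)].
R² + z² = (0.0168)² + (0.0292)² = 0.001135 m², and (R²+z²)^(3/2) = 3.82×10⁻⁵ m³.
B = (4π×10⁻⁷ × 19.0 × 0.0002822) / (2 × 3.82×10⁻⁵) = 8.81×10⁻⁵ T.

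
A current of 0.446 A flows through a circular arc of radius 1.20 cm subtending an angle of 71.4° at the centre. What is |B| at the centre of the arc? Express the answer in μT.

B ≈ 4.63 μT

The Biot–Savart field of a circular arc at its centre is B = μ₀Iφ/(4πR), with φ = 1.246 rad.
B = (4π×10⁻⁷ × 0.446 × 1.246) / (4π × 0.012) = 4.63×10⁻⁶ T.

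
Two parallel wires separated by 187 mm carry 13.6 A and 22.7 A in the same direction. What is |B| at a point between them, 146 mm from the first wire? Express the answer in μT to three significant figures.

B ≈ 92.1 μT

Each long wire gives B = μ₀I/(2πd). Distances are d₁ = 0.146 m and d₂ = 0.041 m.
B₁ = 1.86×10⁻⁵ T, B₂ = 1.11×10⁻⁴ T.
Between parallel currents the two contributions point in opposite directions, so they subtract. B = |B₁ − B₂| = |1.86×10⁻⁵ − 1.11×10⁻⁴| = 9.21×10⁻⁵ T.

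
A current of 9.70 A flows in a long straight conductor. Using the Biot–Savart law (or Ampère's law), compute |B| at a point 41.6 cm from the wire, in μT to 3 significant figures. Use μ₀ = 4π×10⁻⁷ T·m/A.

For an infinitely long straight wire, B = μ₀I/(2πd).
B = (4π×10⁻⁷ × 9.70) / (2π × 0.416) = 4.66×10⁻⁶ T.

B ≈ 4.66 μT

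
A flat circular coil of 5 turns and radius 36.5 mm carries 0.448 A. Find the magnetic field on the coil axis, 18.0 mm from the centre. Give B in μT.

B ≈ 27.8 μT

For an N-turn flat coil, B = Nμ₀IR²/[2(R²+z²)^(3/2)] with R = 0.0365 m, z = 0.018 m.
B = 5 × 5.56×10⁻⁶ T = 2.78×10⁻⁵ T.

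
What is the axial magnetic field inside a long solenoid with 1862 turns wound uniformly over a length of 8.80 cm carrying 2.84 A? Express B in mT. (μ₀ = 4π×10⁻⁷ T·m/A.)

B ≈ 75.5 mT

Inside a long solenoid, B = μ₀nI with n = 2.116×10⁴ turns/m.
B = 4π×10⁻⁷ × 2.116×10⁴ × 2.84 = 7.55×10⁻² T.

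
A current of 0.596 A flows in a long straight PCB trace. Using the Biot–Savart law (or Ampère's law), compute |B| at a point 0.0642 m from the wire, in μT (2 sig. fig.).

B ≈ 1.9 μT

For an infinitely long straight wire, B = μ₀I/(2πd).
B = (4π×10⁻⁷ × 0.596) / (2π × 0.0642) = 1.86×10⁻⁶ T.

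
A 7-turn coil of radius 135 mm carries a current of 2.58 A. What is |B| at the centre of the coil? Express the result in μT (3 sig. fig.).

B ≈ 84.1 μT

For an N-turn flat coil, B = Nμ₀I/(2R) with R = 0.135 m.
B = 7 × 1.20×10⁻⁵ T = 8.41×10⁻⁵ T.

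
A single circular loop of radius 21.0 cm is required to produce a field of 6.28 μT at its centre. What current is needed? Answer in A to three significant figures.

At the centre of a circular loop B = μ₀I/(2R), so I = 2RB/μ₀.
With R = 0.21 m, I = 2 × 0.21 × 6.28×10⁻⁶ / (4π×10⁻⁷) = 2.10 A.

I ≈ 2.10 A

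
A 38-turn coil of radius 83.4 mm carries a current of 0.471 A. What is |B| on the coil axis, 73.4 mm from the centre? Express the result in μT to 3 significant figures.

For an N-turn flat coil, B = Nμ₀IR²/[2(R²+z²)^(3/2)] with R = 0.0834 m, z = 0.0734 m.
B = 38 × 1.50×10⁻⁶ T = 5.70×10⁻⁵ T.

B ≈ 57.0 μT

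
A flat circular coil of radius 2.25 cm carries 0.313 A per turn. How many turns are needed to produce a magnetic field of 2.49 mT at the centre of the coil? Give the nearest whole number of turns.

For an N-turn coil, B = Nμ₀I/(2R). A single turn gives B₁ = 8.74×10⁻⁶ T with R = 0.0225 m.
N = B/B₁ = 2.49×10⁻³ / 8.74×10⁻⁶ = 284.88.

N = 285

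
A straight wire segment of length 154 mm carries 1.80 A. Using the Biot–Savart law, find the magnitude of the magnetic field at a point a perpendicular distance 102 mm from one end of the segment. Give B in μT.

For a finite straight segment, B = (μ₀I/4πd)(sinθ₁ + sinθ₂), where θ₁, θ₂ are the angles from the perpendicular to each end.
The perpendicular foot is at one end, so the two end-offsets along the wire are 0 and L = 0.154 m.
sinθ₁ = 0/√(0²+0.102²) = 0.0000; sinθ₂ = 0.154/√(0.154²+0.102²) = 0.8337.
B = (4π×10⁻⁷ × 1.80) / (4π × 0.102) × (0.0000 + 0.8337) = 1.47×10⁻⁶ T.

B ≈ 1.47 μT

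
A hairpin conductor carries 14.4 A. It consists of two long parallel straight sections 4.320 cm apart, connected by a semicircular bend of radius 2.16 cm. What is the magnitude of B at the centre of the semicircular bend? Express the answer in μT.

The semicircular arc contributes B_arc = μ₀I·π/(4πR) = μ₀I/(4R) = 2.09×10⁻⁴ T.
Each semi-infinite lead is at perpendicular distance R = 0.0216 m from the centre, with the perpendicular foot at its near end, so it contributes μ₀I/(4πR); both point the same way, together 1.33×10⁻⁴ T.
Arc and leads all point the same direction: B = 2.09×10⁻⁴ + 1.33×10⁻⁴ = 3.43×10⁻⁴ T.

B ≈ 343 μT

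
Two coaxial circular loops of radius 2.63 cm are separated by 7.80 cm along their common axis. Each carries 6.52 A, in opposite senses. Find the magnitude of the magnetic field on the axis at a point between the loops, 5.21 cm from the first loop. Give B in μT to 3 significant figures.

Each loop contributes B = μ₀IR²/[2(R²+z²)^(3/2)] on the axis, with z measured from that loop.
Loop 1 (z = 0.0521 m): B₁ = 1.43×10⁻⁵ T. Loop 2 (z = 0.0259 m): B₂ = 5.63×10⁻⁵ T.
The fields oppose: B = |B₁ − B₂| = 4.21×10⁻⁵ T.

B ≈ 42.1 μT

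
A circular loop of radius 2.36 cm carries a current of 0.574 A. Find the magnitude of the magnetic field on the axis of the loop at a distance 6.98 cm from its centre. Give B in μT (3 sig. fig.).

B ≈ 0.502 μT

On the axis of a circular loop, B = μ₀IR² / [2(R²+z²)^(3/2)].
R² + z² = (0.0236)² + (0.0698)² = 0.005429 m², and (R²+z²)^(3/2) = 4.00×10⁻⁴ m³.
B = (4π×10⁻⁷ × 0.574 × 0.000557) / (2 × 4.00×10⁻⁴) = 5.02×10⁻⁷ T.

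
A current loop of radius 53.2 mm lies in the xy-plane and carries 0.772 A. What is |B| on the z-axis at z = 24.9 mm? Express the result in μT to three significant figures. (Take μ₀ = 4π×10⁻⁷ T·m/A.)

B ≈ 6.77 μT

On the axis of a circular loop, B = μ₀IR² / [2(R²+z²)^(3/2)].
R² + z² = (0.0532)² + (0.0249)² = 0.00345 m², and (R²+z²)^(3/2) = 2.03×10⁻⁴ m³.
B = (4π×10⁻⁷ × 0.772 × 0.00283) / (2 × 2.03×10⁻⁴) = 6.77×10⁻⁶ T.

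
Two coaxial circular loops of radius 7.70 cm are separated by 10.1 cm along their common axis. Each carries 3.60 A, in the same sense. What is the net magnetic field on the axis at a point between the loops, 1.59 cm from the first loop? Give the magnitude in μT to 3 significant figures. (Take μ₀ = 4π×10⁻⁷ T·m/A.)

B ≈ 36.5 μT

Each loop contributes B = μ₀IR²/[2(R²+z²)^(3/2)] on the axis, with z measured from that loop.
Loop 1 (z = 0.0159 m): B₁ = 2.76×10⁻⁵ T. Loop 2 (z = 0.0851 m): B₂ = 8.87×10⁻⁶ T.
The fields add: B = B₁ + B₂ = 3.65×10⁻⁵ T.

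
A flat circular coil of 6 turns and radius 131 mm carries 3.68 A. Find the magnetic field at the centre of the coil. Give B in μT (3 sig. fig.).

For an N-turn flat coil, B = Nμ₀I/(2R) with R = 0.131 m.
B = 6 × 1.77×10⁻⁵ T = 1.06×10⁻⁴ T.

B ≈ 106 μT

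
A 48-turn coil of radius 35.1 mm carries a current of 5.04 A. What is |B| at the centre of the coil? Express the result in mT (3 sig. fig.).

For an N-turn flat coil, B = Nμ₀I/(2R) with R = 0.0351 m.
B = 48 × 9.02×10⁻⁵ T = 4.33×10⁻³ T.

B ≈ 4.33 mT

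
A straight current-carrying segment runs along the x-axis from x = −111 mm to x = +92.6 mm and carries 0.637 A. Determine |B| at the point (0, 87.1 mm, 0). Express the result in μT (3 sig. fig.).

B ≈ 1.11 μT

For a finite straight segment, B = (μ₀I/4πd)(sinθ₁ + sinθ₂), where θ₁, θ₂ are the angles from the perpendicular to each end.
The perpendicular distance is d = 0.0871 m; the end-offsets along the wire are a = 0.111 m and b = 0.0926 m.
sinθ₁ = 0.111/√(0.111²+0.0871²) = 0.7867; sinθ₂ = 0.0926/√(0.0926²+0.0871²) = 0.7284.
B = (4π×10⁻⁷ × 0.637) / (4π × 0.0871) × (0.7867 + 0.7284) = 1.11×10⁻⁶ T.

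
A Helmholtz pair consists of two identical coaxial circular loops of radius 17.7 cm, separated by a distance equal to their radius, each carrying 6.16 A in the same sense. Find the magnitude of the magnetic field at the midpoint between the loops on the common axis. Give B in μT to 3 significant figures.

Each loop contributes B = μ₀IR²/[2(R²+z²)^(3/2)] on the axis, with z measured from that loop.
Loop 1 (z = 0.0885 m): B₁ = 1.56×10⁻⁵ T. Loop 2 (z = 0.0885 m): B₂ = 1.56×10⁻⁵ T.
The fields add: B = B₁ + B₂ = 3.13×10⁻⁵ T.

B ≈ 31.3 μT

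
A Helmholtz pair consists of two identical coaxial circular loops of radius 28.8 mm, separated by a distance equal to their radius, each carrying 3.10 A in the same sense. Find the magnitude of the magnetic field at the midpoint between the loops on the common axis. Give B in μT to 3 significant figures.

B ≈ 96.8 μT

Each loop contributes B = μ₀IR²/[2(R²+z²)^(3/2)] on the axis, with z measured from that loop.
Loop 1 (z = 0.0144 m): B₁ = 4.84×10⁻⁵ T. Loop 2 (z = 0.0144 m): B₂ = 4.84×10⁻⁵ T.
The fields add: B = B₁ + B₂ = 9.68×10⁻⁵ T.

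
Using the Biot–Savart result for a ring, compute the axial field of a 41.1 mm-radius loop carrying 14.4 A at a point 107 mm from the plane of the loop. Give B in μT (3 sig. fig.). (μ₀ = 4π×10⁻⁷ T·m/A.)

B ≈ 10.1 μT

On the axis of a circular loop, B = μ₀IR² / [2(R²+z²)^(3/2)].
R² + z² = (0.0411)² + (0.107)² = 0.01314 m², and (R²+z²)^(3/2) = 1.51×10⁻³ m³.
B = (4π×10⁻⁷ × 14.4 × 0.001689) / (2 × 1.51×10⁻³) = 1.01×10⁻⁵ T.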